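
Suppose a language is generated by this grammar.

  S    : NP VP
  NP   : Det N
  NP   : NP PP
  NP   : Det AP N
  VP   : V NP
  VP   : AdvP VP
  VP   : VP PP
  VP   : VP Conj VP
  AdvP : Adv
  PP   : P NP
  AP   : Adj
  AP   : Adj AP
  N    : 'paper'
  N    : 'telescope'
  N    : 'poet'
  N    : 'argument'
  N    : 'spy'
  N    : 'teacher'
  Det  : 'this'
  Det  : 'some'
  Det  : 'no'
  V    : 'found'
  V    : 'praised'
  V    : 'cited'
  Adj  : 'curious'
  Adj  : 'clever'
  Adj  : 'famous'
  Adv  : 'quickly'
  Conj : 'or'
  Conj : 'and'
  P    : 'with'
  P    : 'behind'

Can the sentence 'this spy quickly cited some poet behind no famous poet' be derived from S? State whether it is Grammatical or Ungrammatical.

Grammatical

S
  NP
    Det: this
    N: spy
  VP
    AdvP
      Adv: quickly
    VP
      V: cited
      NP
        NP
          Det: some
          N: poet
        PP
          P: behind
          NP
            Det: no
            AP
              Adj: famous
            N: poet
Every word is introduced by a lexical rule and the phrasal rules combine the resulting categories into a single S.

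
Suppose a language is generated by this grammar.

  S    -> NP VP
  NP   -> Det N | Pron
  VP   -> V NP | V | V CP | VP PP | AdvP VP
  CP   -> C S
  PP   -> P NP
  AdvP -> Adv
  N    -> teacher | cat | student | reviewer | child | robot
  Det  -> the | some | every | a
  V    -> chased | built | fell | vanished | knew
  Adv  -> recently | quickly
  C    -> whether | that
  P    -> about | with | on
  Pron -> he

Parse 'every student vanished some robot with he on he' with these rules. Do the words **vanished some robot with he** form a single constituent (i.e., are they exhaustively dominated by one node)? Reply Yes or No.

[S [NP [Det every] [N student]] [VP [VP [VP [V vanished] [NP [Det some] [N robot]]] [PP [P with] [NP [Pron he]]]] [PP [P on] [NP [Pron he]]]]]
The words 'vanished some robot with he' are exhaustively dominated by a single VP node (built by VP → VP PP), so they form a constituent.

Yes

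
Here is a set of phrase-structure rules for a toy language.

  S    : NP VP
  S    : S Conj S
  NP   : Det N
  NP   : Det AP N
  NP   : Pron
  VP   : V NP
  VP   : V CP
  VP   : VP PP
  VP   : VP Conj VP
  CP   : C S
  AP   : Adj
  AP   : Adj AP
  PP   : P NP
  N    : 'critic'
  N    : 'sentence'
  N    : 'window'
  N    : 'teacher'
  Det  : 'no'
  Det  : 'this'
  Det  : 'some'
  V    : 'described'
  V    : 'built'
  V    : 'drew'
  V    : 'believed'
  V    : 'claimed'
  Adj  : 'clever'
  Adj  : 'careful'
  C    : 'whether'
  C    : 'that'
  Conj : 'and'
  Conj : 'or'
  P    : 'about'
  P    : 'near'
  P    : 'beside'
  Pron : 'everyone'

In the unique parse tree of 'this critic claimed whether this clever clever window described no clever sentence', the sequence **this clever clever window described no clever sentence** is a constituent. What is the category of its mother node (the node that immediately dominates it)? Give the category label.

CP

[S [NP [Det this] [N critic]] [VP [V claimed] [CP [C whether] [S [NP [Det this] [AP [Adj clever] [AP [Adj clever]]] [N window]] [VP [V described] [NP [Det no] [AP [Adj clever]] [N sentence]]]]]]]
The span 'this clever clever window described no clever sentence' is the S node built by S → NP VP.
Its mother is the CP built by CP → C S.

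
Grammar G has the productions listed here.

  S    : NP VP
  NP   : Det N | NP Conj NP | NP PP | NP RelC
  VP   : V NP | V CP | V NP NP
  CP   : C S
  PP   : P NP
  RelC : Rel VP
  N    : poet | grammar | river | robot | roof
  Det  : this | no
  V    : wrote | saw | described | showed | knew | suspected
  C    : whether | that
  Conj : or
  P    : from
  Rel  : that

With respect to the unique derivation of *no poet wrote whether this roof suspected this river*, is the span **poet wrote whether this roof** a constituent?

No

[S [NP [Det no] [N poet]] [VP [V wrote] [CP [C whether] [S [NP [Det this] [N roof]] [VP [V suspected] [NP [Det this] [N river]]]]]]]
The smallest constituent containing 'poet wrote whether this roof' is the S spanning 'no poet wrote whether this roof suspected this river'; no single node in the tree dominates exactly the given words.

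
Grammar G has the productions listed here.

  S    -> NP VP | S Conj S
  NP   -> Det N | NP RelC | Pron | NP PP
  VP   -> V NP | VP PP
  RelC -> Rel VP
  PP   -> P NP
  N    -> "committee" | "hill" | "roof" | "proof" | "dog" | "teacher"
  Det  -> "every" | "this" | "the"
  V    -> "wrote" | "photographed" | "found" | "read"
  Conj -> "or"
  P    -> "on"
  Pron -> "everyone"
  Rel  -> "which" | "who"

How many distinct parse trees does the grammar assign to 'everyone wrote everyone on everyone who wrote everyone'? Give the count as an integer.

Two of the 3 distinct bracketings:
[S [NP [Pron everyone]] [VP [V wrote] [NP [NP [NP [Pron everyone]] [PP [P on] [NP [Pron everyone]]]] [RelC [Rel who] [VP [V wrote] [NP [Pron everyone]]]]]]]
[S [NP [Pron everyone]] [VP [V wrote] [NP [NP [Pron everyone]] [PP [P on] [NP [NP [Pron everyone]] [RelC [Rel who] [VP [V wrote] [NP [Pron everyone]]]]]]]]]
The trees differ in how a recursive rule is bracketed over the same span.

3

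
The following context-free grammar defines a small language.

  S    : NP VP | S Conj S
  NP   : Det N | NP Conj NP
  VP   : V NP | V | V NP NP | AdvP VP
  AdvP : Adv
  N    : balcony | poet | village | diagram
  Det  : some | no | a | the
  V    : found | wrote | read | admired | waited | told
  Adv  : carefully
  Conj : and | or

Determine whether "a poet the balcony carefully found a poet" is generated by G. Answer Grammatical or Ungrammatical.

Ungrammatical

For S → NP VP, the only prefix that parses as NP is 'a poet', but the remainder 'the balcony carefully found a poet' is not a VP under these rules. The alternative S rule S → S Conj S likewise has no satisfying split.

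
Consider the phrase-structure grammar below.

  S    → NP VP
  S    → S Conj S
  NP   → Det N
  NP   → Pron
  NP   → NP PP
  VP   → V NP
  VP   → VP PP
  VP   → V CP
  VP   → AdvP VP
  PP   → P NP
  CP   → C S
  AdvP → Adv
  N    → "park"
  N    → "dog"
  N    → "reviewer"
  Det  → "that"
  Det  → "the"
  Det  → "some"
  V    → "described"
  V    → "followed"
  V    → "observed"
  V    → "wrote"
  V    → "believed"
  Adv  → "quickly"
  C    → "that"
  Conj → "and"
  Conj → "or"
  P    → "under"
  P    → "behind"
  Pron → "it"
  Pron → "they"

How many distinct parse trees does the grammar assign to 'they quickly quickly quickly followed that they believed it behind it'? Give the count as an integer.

Two of the 6 distinct bracketings:
[S [NP [Pron they]] [VP [VP [AdvP [Adv quickly]] [VP [AdvP [Adv quickly]] [VP [AdvP [Adv quickly]] [VP [V followed] [CP [C that] [S [NP [Pron they]] [VP [V believed] [NP [Pron it]]]]]]]]] [PP [P behind] [NP [Pron it]]]]]
[S [NP [Pron they]] [VP [AdvP [Adv quickly]] [VP [VP [AdvP [Adv quickly]] [VP [AdvP [Adv quickly]] [VP [V followed] [CP [C that] [S [NP [Pron they]] [VP [V believed] [NP [Pron it]]]]]]]] [PP [P behind] [NP [Pron it]]]]]]
The trees differ in how a recursive rule is bracketed over the same span.

6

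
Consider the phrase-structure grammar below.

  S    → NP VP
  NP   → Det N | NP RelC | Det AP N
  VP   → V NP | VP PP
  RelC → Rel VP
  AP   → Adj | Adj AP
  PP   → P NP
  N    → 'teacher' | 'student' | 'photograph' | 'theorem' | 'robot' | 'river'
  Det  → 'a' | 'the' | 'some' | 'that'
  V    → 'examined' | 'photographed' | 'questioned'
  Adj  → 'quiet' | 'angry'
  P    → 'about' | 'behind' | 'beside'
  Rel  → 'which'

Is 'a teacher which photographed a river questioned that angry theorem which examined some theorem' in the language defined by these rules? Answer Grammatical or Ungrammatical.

[S [NP [NP [Det a] [N teacher]] [RelC [Rel which] [VP [V photographed] [NP [Det a] [N river]]]]] [VP [V questioned] [NP [NP [Det that] [AP [Adj angry]] [N theorem]] [RelC [Rel which] [VP [V examined] [NP [Det some] [N theorem]]]]]]]
Every word is introduced by a lexical rule and the phrasal rules combine the resulting categories into a single S.

Grammatical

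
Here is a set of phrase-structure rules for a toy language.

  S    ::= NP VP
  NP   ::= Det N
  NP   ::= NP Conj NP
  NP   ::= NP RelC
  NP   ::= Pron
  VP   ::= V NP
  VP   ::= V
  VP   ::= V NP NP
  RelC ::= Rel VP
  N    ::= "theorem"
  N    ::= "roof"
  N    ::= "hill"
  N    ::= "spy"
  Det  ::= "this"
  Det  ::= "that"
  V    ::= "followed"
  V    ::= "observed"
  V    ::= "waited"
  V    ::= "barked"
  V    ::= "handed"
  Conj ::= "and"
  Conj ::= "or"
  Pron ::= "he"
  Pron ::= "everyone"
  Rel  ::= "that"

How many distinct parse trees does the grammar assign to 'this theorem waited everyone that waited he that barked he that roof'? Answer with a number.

7

Two of the 7 distinct bracketings:
[S [NP [Det this] [N theorem]] [VP [V waited] [NP [NP [Pron everyone]] [RelC [Rel that] [VP [V waited] [NP [NP [Pron he]] [RelC [Rel that] [VP [V barked] [NP [Pron he]] [NP [Det that] [N roof]]]]]]]]]]
[S [NP [Det this] [N theorem]] [VP [V waited] [NP [NP [Pron everyone]] [RelC [Rel that] [VP [V waited] [NP [NP [Pron he]] [RelC [Rel that] [VP [V barked] [NP [Pron he]]]]] [NP [Det that] [N roof]]]]]]]
The trees differ in how a recursive rule is bracketed over the same span.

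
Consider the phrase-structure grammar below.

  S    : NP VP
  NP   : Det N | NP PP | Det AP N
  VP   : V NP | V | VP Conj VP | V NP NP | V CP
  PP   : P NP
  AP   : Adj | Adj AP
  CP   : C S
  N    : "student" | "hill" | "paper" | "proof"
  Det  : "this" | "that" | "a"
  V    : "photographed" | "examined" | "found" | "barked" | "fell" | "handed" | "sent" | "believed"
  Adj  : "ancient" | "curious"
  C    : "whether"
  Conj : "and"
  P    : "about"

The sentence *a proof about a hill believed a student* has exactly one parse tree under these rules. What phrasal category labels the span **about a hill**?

[S [NP [NP [Det a] [N proof]] [PP [P about] [NP [Det a] [N hill]]]] [VP [V believed] [NP [Det a] [N student]]]]
The span 'about a hill' is the PP node built by PP → P NP.

PP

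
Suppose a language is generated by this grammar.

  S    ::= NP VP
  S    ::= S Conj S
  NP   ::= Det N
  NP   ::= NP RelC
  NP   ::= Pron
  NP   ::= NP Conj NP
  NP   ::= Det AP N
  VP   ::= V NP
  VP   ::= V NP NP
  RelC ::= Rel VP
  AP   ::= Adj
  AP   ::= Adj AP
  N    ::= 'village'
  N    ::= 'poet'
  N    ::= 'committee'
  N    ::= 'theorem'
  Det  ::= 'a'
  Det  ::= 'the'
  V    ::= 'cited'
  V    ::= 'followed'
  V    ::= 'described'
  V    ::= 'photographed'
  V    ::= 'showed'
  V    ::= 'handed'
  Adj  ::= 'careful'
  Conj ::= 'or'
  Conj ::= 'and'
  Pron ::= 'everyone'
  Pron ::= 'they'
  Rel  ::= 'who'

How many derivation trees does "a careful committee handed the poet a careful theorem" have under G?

1

[S [NP [Det a] [AP [Adj careful]] [N committee]] [VP [V handed] [NP [Det the] [N poet]] [NP [Det a] [AP [Adj careful]] [N theorem]]]]
No rule offers an alternative attachment or grouping for any span, so this is the only derivation.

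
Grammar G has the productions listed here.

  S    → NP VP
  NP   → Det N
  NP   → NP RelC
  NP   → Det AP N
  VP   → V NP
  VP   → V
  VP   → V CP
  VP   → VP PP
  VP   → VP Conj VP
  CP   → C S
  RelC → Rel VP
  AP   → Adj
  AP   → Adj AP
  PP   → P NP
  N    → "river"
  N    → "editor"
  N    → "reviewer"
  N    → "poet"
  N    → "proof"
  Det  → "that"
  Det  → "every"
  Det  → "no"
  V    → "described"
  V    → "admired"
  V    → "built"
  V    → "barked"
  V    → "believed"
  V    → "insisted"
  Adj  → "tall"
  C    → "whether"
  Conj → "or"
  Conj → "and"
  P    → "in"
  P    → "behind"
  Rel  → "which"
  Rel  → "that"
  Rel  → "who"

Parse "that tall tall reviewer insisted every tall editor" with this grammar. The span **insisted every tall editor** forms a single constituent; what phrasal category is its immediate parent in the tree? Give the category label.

S
  NP
    Det: that
    AP
      Adj: tall
      AP
        Adj: tall
    N: reviewer
  VP
    V: insisted
    NP
      Det: every
      AP
        Adj: tall
      N: editor
The span 'insisted every tall editor' is the VP node built by VP → V NP.
Its mother is the S built by S → NP VP.

S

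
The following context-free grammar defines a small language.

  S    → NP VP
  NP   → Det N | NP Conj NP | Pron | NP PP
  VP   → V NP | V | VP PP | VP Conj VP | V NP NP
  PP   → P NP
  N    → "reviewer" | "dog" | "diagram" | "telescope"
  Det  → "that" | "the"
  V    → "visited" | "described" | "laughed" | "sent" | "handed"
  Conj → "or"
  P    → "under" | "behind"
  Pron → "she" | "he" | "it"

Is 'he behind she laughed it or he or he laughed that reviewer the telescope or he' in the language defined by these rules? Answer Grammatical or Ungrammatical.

For S → NP VP, every NP-prefix leaves a non-VP remainder: after 'he' the remainder is not a VP; after 'he behind she' the remainder is not a VP.

Ungrammatical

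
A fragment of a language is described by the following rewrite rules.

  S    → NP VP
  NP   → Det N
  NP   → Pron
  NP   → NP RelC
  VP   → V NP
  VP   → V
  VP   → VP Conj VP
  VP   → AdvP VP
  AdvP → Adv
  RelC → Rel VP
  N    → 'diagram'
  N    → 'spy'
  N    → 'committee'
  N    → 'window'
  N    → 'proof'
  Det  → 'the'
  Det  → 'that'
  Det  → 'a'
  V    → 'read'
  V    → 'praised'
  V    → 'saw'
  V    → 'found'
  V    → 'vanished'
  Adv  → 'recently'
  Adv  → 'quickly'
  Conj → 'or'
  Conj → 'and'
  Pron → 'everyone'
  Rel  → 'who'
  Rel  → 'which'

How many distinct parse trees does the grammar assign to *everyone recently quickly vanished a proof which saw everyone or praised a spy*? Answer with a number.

4

Two of the 4 distinct bracketings:
[S [NP [Pron everyone]] [VP [VP [AdvP [Adv recently]] [VP [AdvP [Adv quickly]] [VP [V vanished] [NP [NP [Det a] [N proof]] [RelC [Rel which] [VP [V saw] [NP [Pron everyone]]]]]]]] [Conj or] [VP [V praised] [NP [Det a] [N spy]]]]]
[S [NP [Pron everyone]] [VP [AdvP [Adv recently]] [VP [VP [AdvP [Adv quickly]] [VP [V vanished] [NP [NP [Det a] [N proof]] [RelC [Rel which] [VP [V saw] [NP [Pron everyone]]]]]]] [Conj or] [VP [V praised] [NP [Det a] [N spy]]]]]]
The trees differ in how a recursive rule is bracketed over the same span.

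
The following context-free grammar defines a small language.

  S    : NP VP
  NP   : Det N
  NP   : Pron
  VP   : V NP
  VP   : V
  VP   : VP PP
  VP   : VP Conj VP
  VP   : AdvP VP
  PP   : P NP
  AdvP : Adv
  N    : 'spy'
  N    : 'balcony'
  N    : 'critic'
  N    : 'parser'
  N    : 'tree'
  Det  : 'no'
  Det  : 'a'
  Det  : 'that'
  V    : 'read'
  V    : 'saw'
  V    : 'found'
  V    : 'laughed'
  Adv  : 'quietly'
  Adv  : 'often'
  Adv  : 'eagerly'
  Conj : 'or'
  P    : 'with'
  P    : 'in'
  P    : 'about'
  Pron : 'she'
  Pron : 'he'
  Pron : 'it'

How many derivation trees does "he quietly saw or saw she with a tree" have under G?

Two of the 5 distinct bracketings:
[S [NP [Pron he]] [VP [VP [VP [AdvP [Adv quietly]] [VP [V saw]]] [Conj or] [VP [V saw] [NP [Pron she]]]] [PP [P with] [NP [Det a] [N tree]]]]]
[S [NP [Pron he]] [VP [VP [AdvP [Adv quietly]] [VP [VP [V saw]] [Conj or] [VP [V saw] [NP [Pron she]]]]] [PP [P with] [NP [Det a] [N tree]]]]]
The trees differ in how a recursive rule is bracketed over the same span.

5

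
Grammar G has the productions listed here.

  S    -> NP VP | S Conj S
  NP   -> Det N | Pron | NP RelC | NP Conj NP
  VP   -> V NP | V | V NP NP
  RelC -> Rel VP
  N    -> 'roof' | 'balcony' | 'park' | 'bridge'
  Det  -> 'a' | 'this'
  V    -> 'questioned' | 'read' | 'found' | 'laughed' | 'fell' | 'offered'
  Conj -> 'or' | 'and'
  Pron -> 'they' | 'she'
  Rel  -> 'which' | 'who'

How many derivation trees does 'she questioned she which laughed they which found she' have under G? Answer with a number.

6

Two of the 6 distinct bracketings:
[S [NP [Pron she]] [VP [V questioned] [NP [NP [Pron she]] [RelC [Rel which] [VP [V laughed] [NP [NP [Pron they]] [RelC [Rel which] [VP [V found] [NP [Pron she]]]]]]]]]]
[S [NP [Pron she]] [VP [V questioned] [NP [NP [Pron she]] [RelC [Rel which] [VP [V laughed] [NP [NP [Pron they]] [RelC [Rel which] [VP [V found]]]] [NP [Pron she]]]]]]]
The difference turns on whether VP → V is used at the relevant span, versus an alternative expansion of VP.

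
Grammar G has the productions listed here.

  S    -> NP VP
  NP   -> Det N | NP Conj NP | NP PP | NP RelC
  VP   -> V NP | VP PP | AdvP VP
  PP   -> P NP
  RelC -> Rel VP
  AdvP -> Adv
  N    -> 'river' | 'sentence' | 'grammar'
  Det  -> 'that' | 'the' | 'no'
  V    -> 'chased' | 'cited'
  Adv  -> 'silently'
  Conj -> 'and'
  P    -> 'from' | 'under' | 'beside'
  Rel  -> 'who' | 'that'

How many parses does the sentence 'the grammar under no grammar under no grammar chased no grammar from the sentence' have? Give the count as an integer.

Two of the 4 distinct bracketings:
[S [NP [NP [Det the] [N grammar]] [PP [P under] [NP [NP [Det no] [N grammar]] [PP [P under] [NP [Det no] [N grammar]]]]]] [VP [V chased] [NP [NP [Det no] [N grammar]] [PP [P from] [NP [Det the] [N sentence]]]]]]
[S [NP [NP [Det the] [N grammar]] [PP [P under] [NP [NP [Det no] [N grammar]] [PP [P under] [NP [Det no] [N grammar]]]]]] [VP [VP [V chased] [NP [Det no] [N grammar]]] [PP [P from] [NP [Det the] [N sentence]]]]]
The difference turns on whether VP → VP PP is used at the relevant span, versus an alternative expansion of VP.

4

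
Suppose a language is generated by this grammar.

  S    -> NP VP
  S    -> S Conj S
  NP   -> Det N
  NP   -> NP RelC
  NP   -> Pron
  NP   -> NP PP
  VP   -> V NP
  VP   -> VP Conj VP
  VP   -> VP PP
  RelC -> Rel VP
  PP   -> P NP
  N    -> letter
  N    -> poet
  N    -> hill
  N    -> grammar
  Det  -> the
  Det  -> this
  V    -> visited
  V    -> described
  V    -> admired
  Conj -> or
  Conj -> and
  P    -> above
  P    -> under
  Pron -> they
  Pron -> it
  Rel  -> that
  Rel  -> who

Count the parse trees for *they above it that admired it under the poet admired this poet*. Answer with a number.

7

Two of the 7 distinct bracketings:
[S [NP [NP [NP [Pron they]] [PP [P above] [NP [Pron it]]]] [RelC [Rel that] [VP [V admired] [NP [NP [Pron it]] [PP [P under] [NP [Det the] [N poet]]]]]]] [VP [V admired] [NP [Det this] [N poet]]]]
[S [NP [NP [NP [Pron they]] [PP [P above] [NP [Pron it]]]] [RelC [Rel that] [VP [VP [V admired] [NP [Pron it]]] [PP [P under] [NP [Det the] [N poet]]]]]] [VP [V admired] [NP [Det this] [N poet]]]]
The difference turns on whether VP → VP PP is used at the relevant span, versus an alternative expansion of VP.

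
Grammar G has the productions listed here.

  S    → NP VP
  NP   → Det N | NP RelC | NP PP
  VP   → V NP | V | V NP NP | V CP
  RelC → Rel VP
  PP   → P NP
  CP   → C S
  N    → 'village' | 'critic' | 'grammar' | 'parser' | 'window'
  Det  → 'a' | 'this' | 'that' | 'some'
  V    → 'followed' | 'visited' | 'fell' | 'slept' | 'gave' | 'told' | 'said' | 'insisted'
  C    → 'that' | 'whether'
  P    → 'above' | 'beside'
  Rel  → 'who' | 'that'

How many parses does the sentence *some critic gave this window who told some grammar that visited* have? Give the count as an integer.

3

Two of the 3 distinct bracketings:
[S [NP [Det some] [N critic]] [VP [V gave] [NP [NP [Det this] [N window]] [RelC [Rel who] [VP [V told] [NP [NP [Det some] [N grammar]] [RelC [Rel that] [VP [V visited]]]]]]]]]
[S [NP [Det some] [N critic]] [VP [V gave] [NP [NP [NP [Det this] [N window]] [RelC [Rel who] [VP [V told] [NP [Det some] [N grammar]]]]] [RelC [Rel that] [VP [V visited]]]]]]
The trees differ in how a recursive rule is bracketed over the same span.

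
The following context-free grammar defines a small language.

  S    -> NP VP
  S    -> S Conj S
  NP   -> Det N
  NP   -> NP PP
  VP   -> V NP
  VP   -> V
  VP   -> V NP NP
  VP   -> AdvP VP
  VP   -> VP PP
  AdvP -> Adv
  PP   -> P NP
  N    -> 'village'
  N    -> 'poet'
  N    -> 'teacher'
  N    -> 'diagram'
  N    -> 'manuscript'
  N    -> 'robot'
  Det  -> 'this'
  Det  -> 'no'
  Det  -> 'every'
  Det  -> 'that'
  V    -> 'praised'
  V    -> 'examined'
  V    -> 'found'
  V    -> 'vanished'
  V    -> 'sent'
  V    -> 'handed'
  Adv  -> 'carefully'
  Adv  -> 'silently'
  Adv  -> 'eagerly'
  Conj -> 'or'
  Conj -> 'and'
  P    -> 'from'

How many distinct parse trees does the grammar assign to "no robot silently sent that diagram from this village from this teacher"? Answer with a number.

9

Two of the 9 distinct bracketings:
[S [NP [Det no] [N robot]] [VP [AdvP [Adv silently]] [VP [V sent] [NP [NP [Det that] [N diagram]] [PP [P from] [NP [NP [Det this] [N village]] [PP [P from] [NP [Det this] [N teacher]]]]]]]]]
[S [NP [Det no] [N robot]] [VP [AdvP [Adv silently]] [VP [V sent] [NP [NP [NP [Det that] [N diagram]] [PP [P from] [NP [Det this] [N village]]]] [PP [P from] [NP [Det this] [N teacher]]]]]]]
The trees differ in how a recursive rule is bracketed over the same span.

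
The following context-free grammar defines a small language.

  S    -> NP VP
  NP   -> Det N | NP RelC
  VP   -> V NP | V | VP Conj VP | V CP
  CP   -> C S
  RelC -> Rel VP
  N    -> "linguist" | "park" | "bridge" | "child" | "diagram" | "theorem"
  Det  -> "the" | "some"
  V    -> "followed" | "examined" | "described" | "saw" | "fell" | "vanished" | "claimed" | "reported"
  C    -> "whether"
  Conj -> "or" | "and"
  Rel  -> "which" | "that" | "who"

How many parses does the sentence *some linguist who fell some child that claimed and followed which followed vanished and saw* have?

Two of the 4 distinct bracketings:
[S [NP [NP [Det some] [N linguist]] [RelC [Rel who] [VP [V fell] [NP [NP [NP [Det some] [N child]] [RelC [Rel that] [VP [VP [V claimed]] [Conj and] [VP [V followed]]]]] [RelC [Rel which] [VP [V followed]]]]]]] [VP [VP [V vanished]] [Conj and] [VP [V saw]]]]
[S [NP [NP [NP [Det some] [N linguist]] [RelC [Rel who] [VP [V fell] [NP [NP [Det some] [N child]] [RelC [Rel that] [VP [VP [V claimed]] [Conj and] [VP [V followed]]]]]]]] [RelC [Rel which] [VP [V followed]]]] [VP [VP [V vanished]] [Conj and] [VP [V saw]]]]
The trees differ in how a recursive rule is bracketed over the same span.

4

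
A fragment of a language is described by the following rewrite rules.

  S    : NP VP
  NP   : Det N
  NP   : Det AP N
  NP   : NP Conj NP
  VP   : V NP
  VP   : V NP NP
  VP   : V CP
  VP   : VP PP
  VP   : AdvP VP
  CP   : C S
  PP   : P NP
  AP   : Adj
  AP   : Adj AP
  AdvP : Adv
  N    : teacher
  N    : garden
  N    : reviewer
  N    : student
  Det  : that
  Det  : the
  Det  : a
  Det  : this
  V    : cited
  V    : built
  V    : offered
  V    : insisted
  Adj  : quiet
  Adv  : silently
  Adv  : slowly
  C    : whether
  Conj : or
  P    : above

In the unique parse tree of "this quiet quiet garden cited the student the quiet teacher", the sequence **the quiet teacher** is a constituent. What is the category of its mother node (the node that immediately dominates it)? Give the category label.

[S [NP [Det this] [AP [Adj quiet] [AP [Adj quiet]]] [N garden]] [VP [V cited] [NP [Det the] [N student]] [NP [Det the] [AP [Adj quiet]] [N teacher]]]]
The span 'the quiet teacher' is the NP node built by NP → Det AP N.
Its mother is the VP built by VP → V NP NP.

VP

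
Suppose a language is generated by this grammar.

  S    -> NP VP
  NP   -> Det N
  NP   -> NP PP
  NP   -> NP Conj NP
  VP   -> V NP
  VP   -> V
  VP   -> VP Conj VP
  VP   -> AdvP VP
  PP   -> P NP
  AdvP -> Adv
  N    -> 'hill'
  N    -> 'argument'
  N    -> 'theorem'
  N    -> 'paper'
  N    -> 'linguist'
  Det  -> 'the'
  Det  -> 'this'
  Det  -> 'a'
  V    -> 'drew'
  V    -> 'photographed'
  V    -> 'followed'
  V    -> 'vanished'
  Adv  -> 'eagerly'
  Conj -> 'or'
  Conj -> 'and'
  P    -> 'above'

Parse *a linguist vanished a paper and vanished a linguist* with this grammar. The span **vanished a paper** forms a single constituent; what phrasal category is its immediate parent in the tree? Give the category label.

VP

S
  NP
    Det: a
    N: linguist
  VP
    VP
      V: vanished
      NP
        Det: a
        N: paper
    Conj: and
    VP
      V: vanished
      NP
        Det: a
        N: linguist
The span 'vanished a paper' is the VP node built by VP → V NP.
Its mother is the VP built by VP → VP Conj VP.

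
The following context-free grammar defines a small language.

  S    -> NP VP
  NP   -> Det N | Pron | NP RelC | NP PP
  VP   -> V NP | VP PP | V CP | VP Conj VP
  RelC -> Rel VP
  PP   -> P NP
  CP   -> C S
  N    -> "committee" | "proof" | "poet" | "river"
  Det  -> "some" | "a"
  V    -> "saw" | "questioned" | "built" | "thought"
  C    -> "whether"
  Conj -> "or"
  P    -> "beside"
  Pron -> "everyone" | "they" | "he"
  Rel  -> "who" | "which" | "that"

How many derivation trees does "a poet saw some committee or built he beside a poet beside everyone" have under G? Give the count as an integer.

Two of the 9 distinct bracketings:
[S [NP [Det a] [N poet]] [VP [VP [VP [V saw] [NP [Det some] [N committee]]] [Conj or] [VP [V built] [NP [Pron he]]]] [PP [P beside] [NP [NP [Det a] [N poet]] [PP [P beside] [NP [Pron everyone]]]]]]]
[S [NP [Det a] [N poet]] [VP [VP [VP [VP [V saw] [NP [Det some] [N committee]]] [Conj or] [VP [V built] [NP [Pron he]]]] [PP [P beside] [NP [Det a] [N poet]]]] [PP [P beside] [NP [Pron everyone]]]]]
The difference turns on whether NP → NP PP is used at the relevant span, versus an alternative expansion of NP.

9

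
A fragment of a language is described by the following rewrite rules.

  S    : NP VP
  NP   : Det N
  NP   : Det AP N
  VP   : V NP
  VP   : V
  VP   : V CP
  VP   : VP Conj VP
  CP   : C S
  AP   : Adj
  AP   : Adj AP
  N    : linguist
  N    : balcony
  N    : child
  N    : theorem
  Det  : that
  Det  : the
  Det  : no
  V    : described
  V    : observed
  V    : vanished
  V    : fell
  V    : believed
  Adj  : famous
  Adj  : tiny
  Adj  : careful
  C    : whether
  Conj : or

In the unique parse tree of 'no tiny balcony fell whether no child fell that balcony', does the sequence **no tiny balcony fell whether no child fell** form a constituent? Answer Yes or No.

[S [NP [Det no] [AP [Adj tiny]] [N balcony]] [VP [V fell] [CP [C whether] [S [NP [Det no] [N child]] [VP [V fell] [NP [Det that] [N balcony]]]]]]]
The smallest constituent containing 'no tiny balcony fell whether no child fell' is the S spanning 'no tiny balcony fell whether no child fell that balcony'; no single node in the tree dominates exactly the given words.

No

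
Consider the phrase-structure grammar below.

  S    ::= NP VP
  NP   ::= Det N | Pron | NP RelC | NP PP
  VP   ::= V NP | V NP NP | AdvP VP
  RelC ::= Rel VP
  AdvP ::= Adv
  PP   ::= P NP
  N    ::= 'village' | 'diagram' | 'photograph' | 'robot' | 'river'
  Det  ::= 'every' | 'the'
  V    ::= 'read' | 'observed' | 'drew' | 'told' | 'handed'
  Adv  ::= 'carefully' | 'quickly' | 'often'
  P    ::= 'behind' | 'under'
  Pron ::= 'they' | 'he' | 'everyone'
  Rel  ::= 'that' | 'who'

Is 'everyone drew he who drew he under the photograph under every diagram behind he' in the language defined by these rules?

[S [NP [Pron everyone]] [VP [V drew] [NP [NP [Pron he]] [RelC [Rel who] [VP [V drew] [NP [NP [Pron he]] [PP [P under] [NP [NP [Det the] [N photograph]] [PP [P under] [NP [NP [Det every] [N diagram]] [PP [P behind] [NP [Pron he]]]]]]]]]]]]]
Each bracket corresponds to one application of a listed rule, so the string is derivable from S.

Grammatical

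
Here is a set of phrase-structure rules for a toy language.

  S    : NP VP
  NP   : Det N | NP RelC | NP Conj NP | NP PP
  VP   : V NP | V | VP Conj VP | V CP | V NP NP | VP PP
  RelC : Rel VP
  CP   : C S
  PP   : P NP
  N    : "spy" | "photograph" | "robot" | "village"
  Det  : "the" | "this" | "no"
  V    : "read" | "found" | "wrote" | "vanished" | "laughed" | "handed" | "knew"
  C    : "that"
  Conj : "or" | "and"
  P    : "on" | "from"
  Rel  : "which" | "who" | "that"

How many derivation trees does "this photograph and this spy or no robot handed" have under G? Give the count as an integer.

2

The two bracketings:
[S [NP [NP [Det this] [N photograph]] [Conj and] [NP [NP [Det this] [N spy]] [Conj or] [NP [Det no] [N robot]]]] [VP [V handed]]]
[S [NP [NP [NP [Det this] [N photograph]] [Conj and] [NP [Det this] [N spy]]] [Conj or] [NP [Det no] [N robot]]] [VP [V handed]]]
The trees differ in how a recursive rule is bracketed over the same span.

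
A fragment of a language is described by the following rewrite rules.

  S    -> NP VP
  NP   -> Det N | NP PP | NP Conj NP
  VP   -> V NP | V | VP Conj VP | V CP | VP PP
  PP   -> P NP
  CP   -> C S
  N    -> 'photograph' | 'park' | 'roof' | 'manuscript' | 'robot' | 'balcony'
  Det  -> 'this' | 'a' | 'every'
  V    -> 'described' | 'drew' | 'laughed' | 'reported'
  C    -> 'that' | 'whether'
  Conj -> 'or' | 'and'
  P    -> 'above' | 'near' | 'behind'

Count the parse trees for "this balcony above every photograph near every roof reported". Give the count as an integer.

2

The two bracketings:
[S [NP [NP [Det this] [N balcony]] [PP [P above] [NP [NP [Det every] [N photograph]] [PP [P near] [NP [Det every] [N roof]]]]]] [VP [V reported]]]
[S [NP [NP [NP [Det this] [N balcony]] [PP [P above] [NP [Det every] [N photograph]]]] [PP [P near] [NP [Det every] [N roof]]]] [VP [V reported]]]
The trees differ in how a recursive rule is bracketed over the same span.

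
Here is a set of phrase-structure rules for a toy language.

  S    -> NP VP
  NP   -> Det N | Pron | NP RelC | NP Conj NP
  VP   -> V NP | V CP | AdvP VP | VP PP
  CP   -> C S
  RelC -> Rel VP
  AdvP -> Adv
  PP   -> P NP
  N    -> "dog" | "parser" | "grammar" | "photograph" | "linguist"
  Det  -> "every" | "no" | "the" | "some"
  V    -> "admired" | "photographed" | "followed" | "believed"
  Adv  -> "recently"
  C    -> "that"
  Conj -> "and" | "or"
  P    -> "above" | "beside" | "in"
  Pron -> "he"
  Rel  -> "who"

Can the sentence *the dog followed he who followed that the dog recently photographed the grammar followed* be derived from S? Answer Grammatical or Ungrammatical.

Ungrammatical

For S → NP VP, the only prefix that parses as NP is 'the dog', but the remainder 'followed he who followed that the dog recently photographed the grammar followed' is not a VP under these rules.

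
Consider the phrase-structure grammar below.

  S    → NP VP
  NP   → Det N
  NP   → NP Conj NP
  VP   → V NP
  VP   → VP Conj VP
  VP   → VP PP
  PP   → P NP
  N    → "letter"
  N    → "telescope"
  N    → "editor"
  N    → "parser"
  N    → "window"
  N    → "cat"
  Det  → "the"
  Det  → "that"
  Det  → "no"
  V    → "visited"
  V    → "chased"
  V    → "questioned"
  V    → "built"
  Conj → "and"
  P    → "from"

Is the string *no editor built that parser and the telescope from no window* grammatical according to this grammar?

Grammatical

S
  NP
    Det: no
    N: editor
  VP
    VP
      V: built
      NP
        NP
          Det: that
          N: parser
        Conj: and
        NP
          Det: the
          N: telescope
    PP
      P: from
      NP
        Det: no
        N: window
Each bracket corresponds to one application of a listed rule, so the string is derivable from S.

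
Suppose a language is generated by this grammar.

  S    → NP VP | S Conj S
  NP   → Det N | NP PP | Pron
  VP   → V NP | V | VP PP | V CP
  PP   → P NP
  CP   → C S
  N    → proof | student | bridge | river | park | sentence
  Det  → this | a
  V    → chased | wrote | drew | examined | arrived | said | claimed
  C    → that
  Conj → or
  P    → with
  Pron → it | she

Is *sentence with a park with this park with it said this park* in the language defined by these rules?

For S → NP VP, no prefix of the string parses as an NP. The alternative S rule S → S Conj S likewise has no satisfying split.

Ungrammatical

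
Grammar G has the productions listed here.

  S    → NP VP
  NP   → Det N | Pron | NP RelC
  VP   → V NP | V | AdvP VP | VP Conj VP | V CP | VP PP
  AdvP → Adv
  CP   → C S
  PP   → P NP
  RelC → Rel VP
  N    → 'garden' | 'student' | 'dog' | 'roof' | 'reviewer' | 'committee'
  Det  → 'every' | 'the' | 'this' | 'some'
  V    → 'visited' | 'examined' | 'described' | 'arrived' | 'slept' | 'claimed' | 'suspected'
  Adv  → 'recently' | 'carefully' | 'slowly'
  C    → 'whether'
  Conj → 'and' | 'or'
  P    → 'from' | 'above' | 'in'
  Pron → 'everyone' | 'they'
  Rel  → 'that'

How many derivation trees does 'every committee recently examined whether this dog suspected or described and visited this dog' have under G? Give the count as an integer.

Two of the 9 distinct bracketings:
[S [NP [Det every] [N committee]] [VP [AdvP [Adv recently]] [VP [VP [V examined] [CP [C whether] [S [NP [Det this] [N dog]] [VP [V suspected]]]]] [Conj or] [VP [VP [V described]] [Conj and] [VP [V visited] [NP [Det this] [N dog]]]]]]]
[S [NP [Det every] [N committee]] [VP [AdvP [Adv recently]] [VP [VP [VP [V examined] [CP [C whether] [S [NP [Det this] [N dog]] [VP [V suspected]]]]] [Conj or] [VP [V described]]] [Conj and] [VP [V visited] [NP [Det this] [N dog]]]]]]
The trees differ in how a recursive rule is bracketed over the same span.

9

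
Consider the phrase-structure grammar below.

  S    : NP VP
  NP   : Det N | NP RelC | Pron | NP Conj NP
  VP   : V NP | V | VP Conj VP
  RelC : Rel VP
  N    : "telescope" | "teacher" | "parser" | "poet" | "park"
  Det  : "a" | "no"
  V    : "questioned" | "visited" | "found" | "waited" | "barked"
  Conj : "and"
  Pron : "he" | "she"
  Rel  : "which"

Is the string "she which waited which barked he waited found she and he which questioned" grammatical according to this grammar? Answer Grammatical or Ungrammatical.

Ungrammatical

For S → NP VP, every NP-prefix leaves a non-VP remainder: after 'she' the remainder is not a VP; after 'she which waited' the remainder is not a VP; after 'she which waited which barked' the remainder is not a VP (and 1 more).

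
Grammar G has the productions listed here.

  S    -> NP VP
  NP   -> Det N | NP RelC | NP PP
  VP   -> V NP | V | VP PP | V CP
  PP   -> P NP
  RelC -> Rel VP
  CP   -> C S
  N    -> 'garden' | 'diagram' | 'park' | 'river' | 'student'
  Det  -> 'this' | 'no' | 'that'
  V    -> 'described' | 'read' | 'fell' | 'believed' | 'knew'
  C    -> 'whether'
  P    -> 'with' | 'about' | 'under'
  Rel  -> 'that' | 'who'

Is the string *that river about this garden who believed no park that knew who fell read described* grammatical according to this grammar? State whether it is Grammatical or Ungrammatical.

Ungrammatical

For S → NP VP, every NP-prefix leaves a non-VP remainder: after 'that river' the remainder is not a VP; after 'that river about this garden' the remainder is not a VP; after 'that river about this garden who believed' the remainder is not a VP (and 3 more).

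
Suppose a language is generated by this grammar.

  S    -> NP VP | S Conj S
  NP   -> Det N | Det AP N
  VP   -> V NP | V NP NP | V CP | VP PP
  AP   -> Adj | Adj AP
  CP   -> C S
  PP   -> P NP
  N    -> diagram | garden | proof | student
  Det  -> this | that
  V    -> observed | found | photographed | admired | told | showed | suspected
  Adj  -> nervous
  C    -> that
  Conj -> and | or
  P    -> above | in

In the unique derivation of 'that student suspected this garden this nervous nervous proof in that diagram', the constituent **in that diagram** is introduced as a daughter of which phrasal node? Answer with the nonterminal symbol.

VP

S
  NP
    Det: that
    N: student
  VP
    VP
      V: suspected
      NP
        Det: this
        N: garden
      NP
        Det: this
        AP
          Adj: nervous
          AP
            Adj: nervous
        N: proof
    PP
      P: in
      NP
        Det: that
        N: diagram
The span 'in that diagram' is the PP node built by PP → P NP.
Its mother is the VP built by VP → VP PP.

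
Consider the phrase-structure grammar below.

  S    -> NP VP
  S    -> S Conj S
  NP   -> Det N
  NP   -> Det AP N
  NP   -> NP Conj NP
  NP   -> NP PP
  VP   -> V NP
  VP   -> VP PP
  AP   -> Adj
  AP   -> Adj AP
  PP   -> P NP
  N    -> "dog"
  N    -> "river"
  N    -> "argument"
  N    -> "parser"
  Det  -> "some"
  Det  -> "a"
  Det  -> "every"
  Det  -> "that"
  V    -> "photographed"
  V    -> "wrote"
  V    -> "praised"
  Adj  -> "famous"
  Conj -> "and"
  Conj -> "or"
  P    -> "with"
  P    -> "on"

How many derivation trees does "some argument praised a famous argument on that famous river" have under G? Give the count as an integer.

2

The two bracketings:
[S [NP [Det some] [N argument]] [VP [V praised] [NP [NP [Det a] [AP [Adj famous]] [N argument]] [PP [P on] [NP [Det that] [AP [Adj famous]] [N river]]]]]]
[S [NP [Det some] [N argument]] [VP [VP [V praised] [NP [Det a] [AP [Adj famous]] [N argument]]] [PP [P on] [NP [Det that] [AP [Adj famous]] [N river]]]]]
The difference turns on whether NP → NP PP is used at the relevant span, versus an alternative expansion of NP.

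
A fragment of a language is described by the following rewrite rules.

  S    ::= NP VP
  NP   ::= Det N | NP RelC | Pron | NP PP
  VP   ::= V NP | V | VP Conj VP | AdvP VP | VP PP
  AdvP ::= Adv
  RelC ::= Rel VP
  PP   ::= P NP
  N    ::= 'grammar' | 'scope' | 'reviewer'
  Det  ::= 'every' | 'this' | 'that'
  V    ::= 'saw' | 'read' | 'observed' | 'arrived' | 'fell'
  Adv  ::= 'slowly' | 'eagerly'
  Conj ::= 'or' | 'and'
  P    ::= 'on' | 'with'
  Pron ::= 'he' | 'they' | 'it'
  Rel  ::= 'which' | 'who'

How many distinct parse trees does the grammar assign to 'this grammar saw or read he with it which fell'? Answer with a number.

4

Two of the 4 distinct bracketings:
[S [NP [Det this] [N grammar]] [VP [VP [V saw]] [Conj or] [VP [V read] [NP [NP [NP [Pron he]] [PP [P with] [NP [Pron it]]]] [RelC [Rel which] [VP [V fell]]]]]]]
[S [NP [Det this] [N grammar]] [VP [VP [V saw]] [Conj or] [VP [V read] [NP [NP [Pron he]] [PP [P with] [NP [NP [Pron it]] [RelC [Rel which] [VP [V fell]]]]]]]]]
The trees differ in how a recursive rule is bracketed over the same span.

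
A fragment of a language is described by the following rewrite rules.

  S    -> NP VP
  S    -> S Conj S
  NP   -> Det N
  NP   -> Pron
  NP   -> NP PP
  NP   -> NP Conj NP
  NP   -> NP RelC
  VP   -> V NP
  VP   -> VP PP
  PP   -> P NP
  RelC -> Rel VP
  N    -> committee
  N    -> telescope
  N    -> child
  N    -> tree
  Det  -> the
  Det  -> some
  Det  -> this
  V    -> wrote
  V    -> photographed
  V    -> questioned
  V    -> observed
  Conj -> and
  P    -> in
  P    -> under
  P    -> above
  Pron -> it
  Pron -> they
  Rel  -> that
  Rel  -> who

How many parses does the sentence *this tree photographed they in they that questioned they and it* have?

Two of the 7 distinct bracketings:
[S [NP [Det this] [N tree]] [VP [V photographed] [NP [NP [Pron they]] [PP [P in] [NP [NP [NP [Pron they]] [RelC [Rel that] [VP [V questioned] [NP [Pron they]]]]] [Conj and] [NP [Pron it]]]]]]]
[S [NP [Det this] [N tree]] [VP [V photographed] [NP [NP [Pron they]] [PP [P in] [NP [NP [Pron they]] [RelC [Rel that] [VP [V questioned] [NP [NP [Pron they]] [Conj and] [NP [Pron it]]]]]]]]]]
The trees differ in how a recursive rule is bracketed over the same span.

7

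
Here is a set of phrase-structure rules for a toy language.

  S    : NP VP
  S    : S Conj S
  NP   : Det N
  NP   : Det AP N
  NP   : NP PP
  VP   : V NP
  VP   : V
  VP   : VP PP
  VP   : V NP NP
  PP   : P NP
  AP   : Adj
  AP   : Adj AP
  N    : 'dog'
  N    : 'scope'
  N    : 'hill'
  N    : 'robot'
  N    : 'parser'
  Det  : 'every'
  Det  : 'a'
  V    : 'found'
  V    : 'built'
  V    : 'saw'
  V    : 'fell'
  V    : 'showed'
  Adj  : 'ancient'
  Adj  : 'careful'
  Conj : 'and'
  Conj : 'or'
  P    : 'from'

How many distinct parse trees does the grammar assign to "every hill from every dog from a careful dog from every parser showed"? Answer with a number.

Two of the 5 distinct bracketings:
[S [NP [NP [Det every] [N hill]] [PP [P from] [NP [NP [Det every] [N dog]] [PP [P from] [NP [NP [Det a] [AP [Adj careful]] [N dog]] [PP [P from] [NP [Det every] [N parser]]]]]]]] [VP [V showed]]]
[S [NP [NP [Det every] [N hill]] [PP [P from] [NP [NP [NP [Det every] [N dog]] [PP [P from] [NP [Det a] [AP [Adj careful]] [N dog]]]] [PP [P from] [NP [Det every] [N parser]]]]]] [VP [V showed]]]
The trees differ in how a recursive rule is bracketed over the same span.

5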